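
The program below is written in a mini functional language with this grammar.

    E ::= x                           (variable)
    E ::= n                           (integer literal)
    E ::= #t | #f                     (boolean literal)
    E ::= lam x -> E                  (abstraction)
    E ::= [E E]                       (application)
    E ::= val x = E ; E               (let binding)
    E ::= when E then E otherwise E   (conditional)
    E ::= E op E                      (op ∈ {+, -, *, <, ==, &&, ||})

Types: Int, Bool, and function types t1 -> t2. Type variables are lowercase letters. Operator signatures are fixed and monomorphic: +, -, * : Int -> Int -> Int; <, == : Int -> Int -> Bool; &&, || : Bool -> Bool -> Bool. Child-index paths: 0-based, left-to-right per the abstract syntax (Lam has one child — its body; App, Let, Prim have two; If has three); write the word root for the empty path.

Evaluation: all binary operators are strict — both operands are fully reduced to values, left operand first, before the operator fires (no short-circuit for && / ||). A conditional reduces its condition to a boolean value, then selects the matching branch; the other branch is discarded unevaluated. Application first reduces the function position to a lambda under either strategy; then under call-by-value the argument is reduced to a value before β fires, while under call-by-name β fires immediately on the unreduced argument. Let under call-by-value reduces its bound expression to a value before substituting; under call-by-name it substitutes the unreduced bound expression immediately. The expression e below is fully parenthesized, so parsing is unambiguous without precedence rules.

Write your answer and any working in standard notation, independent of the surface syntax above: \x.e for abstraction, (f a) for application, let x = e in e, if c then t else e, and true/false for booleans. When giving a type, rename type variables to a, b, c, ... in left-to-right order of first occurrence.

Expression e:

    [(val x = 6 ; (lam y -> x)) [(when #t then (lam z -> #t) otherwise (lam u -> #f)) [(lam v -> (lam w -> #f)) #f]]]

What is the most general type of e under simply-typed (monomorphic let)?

Derivation:
let x : Int
x : Int
\y._ : a -> Int
  unify Bool ~ Bool
\z._ : b -> Bool
\u._ : c -> Bool
  unify b -> Bool ~ c -> Bool
  unify b ~ c
  unify Bool ~ Bool
\w._ : e -> Bool
\v._ : d -> e -> Bool
  unify d -> e -> Bool ~ Bool -> f
  unify d ~ Bool
  unify e -> Bool ~ f
_ _ : e -> Bool
  unify c -> Bool ~ (e -> Bool) -> g
  unify c ~ e -> Bool
  unify Bool ~ g
_ _ : Bool
  unify a -> Int ~ Bool -> h
  unify a ~ Bool
  unify Int ~ h
_ _ : Int

Answer: Int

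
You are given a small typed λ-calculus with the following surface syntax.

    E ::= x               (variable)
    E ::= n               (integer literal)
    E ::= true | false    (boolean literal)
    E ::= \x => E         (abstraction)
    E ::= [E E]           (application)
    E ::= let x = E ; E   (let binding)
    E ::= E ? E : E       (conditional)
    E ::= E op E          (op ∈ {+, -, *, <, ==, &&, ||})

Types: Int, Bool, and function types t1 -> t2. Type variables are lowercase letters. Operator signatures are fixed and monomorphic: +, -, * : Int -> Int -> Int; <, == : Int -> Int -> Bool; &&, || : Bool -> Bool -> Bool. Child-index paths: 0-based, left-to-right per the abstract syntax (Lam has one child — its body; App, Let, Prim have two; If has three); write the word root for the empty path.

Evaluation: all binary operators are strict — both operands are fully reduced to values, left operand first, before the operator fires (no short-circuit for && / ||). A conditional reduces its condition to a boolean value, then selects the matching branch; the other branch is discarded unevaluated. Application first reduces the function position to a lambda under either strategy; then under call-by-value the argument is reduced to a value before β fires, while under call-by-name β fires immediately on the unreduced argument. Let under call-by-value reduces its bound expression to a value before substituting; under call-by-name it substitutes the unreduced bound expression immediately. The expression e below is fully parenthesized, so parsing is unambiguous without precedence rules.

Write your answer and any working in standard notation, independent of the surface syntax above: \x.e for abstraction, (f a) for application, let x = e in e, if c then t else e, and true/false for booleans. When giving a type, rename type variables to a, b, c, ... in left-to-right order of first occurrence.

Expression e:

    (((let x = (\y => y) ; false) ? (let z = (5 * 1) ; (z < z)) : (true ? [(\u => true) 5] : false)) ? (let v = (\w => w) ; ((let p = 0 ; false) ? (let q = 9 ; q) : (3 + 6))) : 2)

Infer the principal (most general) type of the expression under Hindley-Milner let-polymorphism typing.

Answer: Int

Trace:
y : a
\y._ : a -> a
let x : forall. a -> a
  unify Bool ~ Bool
  unify Int ~ Int
  unify Int ~ Int
let z : Int
z : Int
  unify Int ~ Int
z : Int
  unify Int ~ Int
  unify Bool ~ Bool
\u._ : b -> Bool
  unify b -> Bool ~ Int -> c
  unify b ~ Int
  unify Bool ~ c
_ _ : Bool
  unify Bool ~ Bool
  unify Bool ~ Bool
  unify Bool ~ Bool
w : d
\w._ : d -> d
let v : forall. d -> d
let p : Int
  unify Bool ~ Bool
let q : Int
q : Int
  unify Int ~ Int
  unify Int ~ Int
  unify Int ~ Int
  unify Int ~ Int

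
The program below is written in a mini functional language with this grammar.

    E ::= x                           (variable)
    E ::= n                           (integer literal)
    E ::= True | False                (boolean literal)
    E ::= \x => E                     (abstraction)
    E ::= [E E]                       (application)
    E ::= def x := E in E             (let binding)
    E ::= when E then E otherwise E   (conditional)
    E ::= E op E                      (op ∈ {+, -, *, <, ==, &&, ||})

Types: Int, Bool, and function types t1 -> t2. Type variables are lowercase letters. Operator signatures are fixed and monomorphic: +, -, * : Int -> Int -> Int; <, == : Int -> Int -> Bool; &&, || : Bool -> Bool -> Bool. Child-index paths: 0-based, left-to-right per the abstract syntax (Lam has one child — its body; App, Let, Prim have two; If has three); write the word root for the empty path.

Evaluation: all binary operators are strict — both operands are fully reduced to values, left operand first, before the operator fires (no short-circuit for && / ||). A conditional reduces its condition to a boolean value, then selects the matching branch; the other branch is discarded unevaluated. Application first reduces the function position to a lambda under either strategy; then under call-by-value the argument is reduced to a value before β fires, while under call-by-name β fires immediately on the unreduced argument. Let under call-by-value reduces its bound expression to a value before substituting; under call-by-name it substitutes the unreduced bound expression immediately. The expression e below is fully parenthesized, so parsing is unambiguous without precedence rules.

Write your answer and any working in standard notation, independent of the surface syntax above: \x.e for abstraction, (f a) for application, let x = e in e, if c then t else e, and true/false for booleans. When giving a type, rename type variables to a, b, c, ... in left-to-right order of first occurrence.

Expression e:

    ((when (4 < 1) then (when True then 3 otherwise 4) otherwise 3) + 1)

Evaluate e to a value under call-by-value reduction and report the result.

Trace:
step 0: ((if (4 < 1) then (if true then 3 else 4) else 3) + 1)
step 1: [delta@0.0] ((if false then (if true then 3 else 4) else 3) + 1)
step 2: [if@0] (3 + 1)
step 3: [delta@root] 4

Answer: 4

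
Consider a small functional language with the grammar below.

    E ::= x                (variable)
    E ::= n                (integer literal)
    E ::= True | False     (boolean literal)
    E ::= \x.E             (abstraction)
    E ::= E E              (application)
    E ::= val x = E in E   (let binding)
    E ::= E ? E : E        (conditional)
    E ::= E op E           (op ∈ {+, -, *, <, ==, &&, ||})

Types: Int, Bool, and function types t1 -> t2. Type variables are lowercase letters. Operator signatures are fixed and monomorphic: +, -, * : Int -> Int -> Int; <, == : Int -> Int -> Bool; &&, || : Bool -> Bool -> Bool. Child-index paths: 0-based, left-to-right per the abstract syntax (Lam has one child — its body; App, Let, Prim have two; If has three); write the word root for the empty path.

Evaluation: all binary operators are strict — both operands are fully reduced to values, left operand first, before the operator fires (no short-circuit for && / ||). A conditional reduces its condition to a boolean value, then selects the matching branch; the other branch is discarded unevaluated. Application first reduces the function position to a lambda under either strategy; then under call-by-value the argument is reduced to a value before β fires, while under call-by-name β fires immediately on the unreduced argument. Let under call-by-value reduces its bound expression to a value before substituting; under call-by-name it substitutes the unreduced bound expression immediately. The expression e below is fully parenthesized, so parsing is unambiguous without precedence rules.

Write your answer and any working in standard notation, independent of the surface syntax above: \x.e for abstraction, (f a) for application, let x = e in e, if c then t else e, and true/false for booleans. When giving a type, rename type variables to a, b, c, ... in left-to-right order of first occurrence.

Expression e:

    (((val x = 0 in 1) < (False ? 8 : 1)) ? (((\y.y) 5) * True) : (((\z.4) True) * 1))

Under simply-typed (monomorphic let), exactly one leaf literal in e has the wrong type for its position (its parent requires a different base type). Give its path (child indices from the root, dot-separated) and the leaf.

Working:
let x : Int
  unify Int ~ Int
  unify Bool ~ Bool
  unify Int ~ Int
  unify Int ~ Int
  unify Bool ~ Bool
y : a
\y._ : a -> a
  unify a -> a ~ Int -> b
  unify a ~ Int
  unify Int ~ b
_ _ : Int
  unify Int ~ Int
  unify Bool ~ Int
  FAIL: mismatch Bool ~ Int

Answer: 1.1 : true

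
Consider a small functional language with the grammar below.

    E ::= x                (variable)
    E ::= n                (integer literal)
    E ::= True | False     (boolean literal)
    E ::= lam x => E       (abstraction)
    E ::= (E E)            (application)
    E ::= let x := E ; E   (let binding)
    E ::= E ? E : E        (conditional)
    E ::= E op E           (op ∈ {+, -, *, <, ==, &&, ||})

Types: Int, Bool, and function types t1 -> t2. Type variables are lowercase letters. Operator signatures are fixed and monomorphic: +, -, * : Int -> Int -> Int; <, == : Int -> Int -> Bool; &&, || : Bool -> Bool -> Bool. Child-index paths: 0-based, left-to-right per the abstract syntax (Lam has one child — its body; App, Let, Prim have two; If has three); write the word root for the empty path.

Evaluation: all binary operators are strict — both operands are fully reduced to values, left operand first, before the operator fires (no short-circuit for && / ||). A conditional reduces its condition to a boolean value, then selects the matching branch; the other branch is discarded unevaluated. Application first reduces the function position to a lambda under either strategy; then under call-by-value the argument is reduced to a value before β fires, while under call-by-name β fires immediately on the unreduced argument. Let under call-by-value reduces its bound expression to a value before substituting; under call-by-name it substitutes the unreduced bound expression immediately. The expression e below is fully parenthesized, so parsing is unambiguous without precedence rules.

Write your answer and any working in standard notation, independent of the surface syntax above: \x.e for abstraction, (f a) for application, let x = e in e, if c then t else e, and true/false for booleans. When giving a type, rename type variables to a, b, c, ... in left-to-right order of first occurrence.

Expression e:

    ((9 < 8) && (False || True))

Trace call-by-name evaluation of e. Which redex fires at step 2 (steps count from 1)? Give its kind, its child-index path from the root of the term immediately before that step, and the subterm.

Derivation:
step 0: ((9 < 8) && (false || true))
step 1: [delta@0] (false && (false || true))
step 2: [delta@1] (false && true)

Answer: delta at 1 : (false || true)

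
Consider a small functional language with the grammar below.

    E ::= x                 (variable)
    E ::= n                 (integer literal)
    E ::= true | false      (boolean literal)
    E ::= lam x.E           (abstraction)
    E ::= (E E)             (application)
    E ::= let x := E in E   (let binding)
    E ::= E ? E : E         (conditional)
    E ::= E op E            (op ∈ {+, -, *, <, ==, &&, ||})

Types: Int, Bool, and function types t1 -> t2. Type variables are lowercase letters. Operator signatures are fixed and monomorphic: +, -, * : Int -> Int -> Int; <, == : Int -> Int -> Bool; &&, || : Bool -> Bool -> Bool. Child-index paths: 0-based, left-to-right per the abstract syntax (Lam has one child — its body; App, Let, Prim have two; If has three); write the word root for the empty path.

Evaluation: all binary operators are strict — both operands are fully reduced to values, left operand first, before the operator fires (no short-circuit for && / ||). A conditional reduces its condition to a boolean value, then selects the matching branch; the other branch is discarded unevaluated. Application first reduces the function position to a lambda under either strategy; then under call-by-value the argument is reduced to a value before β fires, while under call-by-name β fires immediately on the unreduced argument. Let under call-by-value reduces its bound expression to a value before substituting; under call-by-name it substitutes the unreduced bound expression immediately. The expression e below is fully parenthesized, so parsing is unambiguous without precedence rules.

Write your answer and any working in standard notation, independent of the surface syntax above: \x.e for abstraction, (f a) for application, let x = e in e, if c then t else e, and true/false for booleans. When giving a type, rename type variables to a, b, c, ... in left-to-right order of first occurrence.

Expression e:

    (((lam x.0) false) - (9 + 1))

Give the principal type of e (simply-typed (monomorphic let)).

Answer: Int

Working:
\x._ : a -> Int
  unify a -> Int ~ Bool -> b
  unify a ~ Bool
  unify Int ~ b
_ _ : Int
  unify Int ~ Int
  unify Int ~ Int
  unify Int ~ Int
  unify Int ~ Int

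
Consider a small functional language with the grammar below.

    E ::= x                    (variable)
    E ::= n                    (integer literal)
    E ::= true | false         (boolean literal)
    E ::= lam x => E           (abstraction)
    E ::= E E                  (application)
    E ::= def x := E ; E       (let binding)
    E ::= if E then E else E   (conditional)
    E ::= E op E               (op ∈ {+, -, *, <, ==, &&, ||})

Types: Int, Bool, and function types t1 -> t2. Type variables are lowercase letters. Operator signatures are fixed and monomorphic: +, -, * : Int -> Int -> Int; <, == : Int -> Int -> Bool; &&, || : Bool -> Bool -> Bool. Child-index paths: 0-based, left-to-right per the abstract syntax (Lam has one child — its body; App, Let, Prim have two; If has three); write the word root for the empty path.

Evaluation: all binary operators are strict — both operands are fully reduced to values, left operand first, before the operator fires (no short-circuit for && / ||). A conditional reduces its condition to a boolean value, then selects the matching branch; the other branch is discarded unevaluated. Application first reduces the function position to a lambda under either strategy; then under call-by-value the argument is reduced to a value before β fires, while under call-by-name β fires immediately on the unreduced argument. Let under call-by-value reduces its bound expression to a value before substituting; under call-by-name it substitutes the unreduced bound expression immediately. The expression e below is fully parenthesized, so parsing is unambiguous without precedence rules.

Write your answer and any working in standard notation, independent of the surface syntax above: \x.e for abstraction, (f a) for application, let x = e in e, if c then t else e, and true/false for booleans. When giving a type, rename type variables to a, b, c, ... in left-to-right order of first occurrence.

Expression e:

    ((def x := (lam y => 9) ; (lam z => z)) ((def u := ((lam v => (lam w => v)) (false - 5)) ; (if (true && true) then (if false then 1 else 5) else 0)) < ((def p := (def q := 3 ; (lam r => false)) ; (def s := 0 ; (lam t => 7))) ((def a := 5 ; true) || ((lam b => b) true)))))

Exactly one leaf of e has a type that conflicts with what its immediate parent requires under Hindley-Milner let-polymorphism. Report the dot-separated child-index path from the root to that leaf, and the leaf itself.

Working:
\y._ : a -> Int
let x : forall. a -> Int
z : b
\z._ : b -> b
v : c
\w._ : d -> c
\v._ : c -> d -> c
  unify Bool ~ Int
  FAIL: mismatch Bool ~ Int

Answer: 1.0.0.1.0 : false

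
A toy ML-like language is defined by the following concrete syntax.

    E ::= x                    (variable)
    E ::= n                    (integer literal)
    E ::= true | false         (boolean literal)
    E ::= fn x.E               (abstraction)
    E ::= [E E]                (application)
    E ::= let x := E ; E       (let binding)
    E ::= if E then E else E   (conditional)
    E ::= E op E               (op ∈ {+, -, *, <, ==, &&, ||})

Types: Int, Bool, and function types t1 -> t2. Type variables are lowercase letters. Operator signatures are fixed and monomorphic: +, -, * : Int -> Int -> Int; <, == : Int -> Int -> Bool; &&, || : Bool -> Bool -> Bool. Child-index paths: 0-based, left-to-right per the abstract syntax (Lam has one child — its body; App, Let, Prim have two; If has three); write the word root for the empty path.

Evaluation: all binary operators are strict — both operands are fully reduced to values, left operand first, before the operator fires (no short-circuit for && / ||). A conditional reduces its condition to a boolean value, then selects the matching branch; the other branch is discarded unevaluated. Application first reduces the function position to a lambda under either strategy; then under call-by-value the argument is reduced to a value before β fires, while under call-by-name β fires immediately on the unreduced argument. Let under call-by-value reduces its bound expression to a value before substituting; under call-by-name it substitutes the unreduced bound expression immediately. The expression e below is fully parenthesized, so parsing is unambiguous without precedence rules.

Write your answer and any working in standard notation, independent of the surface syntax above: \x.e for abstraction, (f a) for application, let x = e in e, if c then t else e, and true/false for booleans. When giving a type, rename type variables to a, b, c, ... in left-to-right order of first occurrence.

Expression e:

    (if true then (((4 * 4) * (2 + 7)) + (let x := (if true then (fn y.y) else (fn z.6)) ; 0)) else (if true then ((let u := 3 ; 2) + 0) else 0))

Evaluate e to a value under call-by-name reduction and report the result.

Answer: 144

Trace:
step 0: (if true then (((4 * 4) * (2 + 7)) + (let x = (if true then (\y.y) else (\z.6)) in 0)) else (if true then ((let u = 3 in 2) + 0) else 0))
step 1: [if@root] (((4 * 4) * (2 + 7)) + (let x = (if true then (\y.y) else (\z.6)) in 0))
step 2: [delta@0.0] ((16 * (2 + 7)) + (let x = (if true then (\y.y) else (\z.6)) in 0))
step 3: [delta@0.1] ((16 * 9) + (let x = (if true then (\y.y) else (\z.6)) in 0))
step 4: [delta@0] (144 + (let x = (if true then (\y.y) else (\z.6)) in 0))
step 5: [let@1] (144 + 0)
step 6: [delta@root] 144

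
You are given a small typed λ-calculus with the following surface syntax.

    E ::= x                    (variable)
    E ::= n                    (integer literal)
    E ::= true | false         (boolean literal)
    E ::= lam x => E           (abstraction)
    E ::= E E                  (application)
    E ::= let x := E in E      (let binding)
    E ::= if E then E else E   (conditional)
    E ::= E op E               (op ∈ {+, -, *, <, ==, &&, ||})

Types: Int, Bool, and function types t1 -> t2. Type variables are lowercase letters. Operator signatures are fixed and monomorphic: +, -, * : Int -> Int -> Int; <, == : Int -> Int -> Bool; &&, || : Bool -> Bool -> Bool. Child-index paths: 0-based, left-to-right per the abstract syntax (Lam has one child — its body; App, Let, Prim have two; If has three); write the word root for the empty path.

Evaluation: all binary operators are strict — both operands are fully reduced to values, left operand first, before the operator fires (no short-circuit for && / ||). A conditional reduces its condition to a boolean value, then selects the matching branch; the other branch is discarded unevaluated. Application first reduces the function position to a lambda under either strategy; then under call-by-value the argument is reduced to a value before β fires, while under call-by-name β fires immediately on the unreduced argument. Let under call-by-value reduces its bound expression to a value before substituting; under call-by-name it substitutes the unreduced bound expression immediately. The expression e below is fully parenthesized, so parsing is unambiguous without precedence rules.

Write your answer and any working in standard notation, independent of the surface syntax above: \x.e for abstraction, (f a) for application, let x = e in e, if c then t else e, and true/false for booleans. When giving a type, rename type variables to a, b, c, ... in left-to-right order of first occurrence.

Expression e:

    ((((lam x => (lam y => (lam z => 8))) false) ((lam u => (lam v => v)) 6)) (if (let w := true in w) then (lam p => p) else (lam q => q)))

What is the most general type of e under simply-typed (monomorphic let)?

Derivation:
\z._ : c -> Int
\y._ : b -> c -> Int
\x._ : a -> b -> c -> Int
  unify a -> b -> c -> Int ~ Bool -> d
  unify a ~ Bool
  unify b -> c -> Int ~ d
_ _ : b -> c -> Int
v : f
\v._ : f -> f
\u._ : e -> f -> f
  unify e -> f -> f ~ Int -> g
  unify e ~ Int
  unify f -> f ~ g
_ _ : f -> f
  unify b -> c -> Int ~ (f -> f) -> h
  unify b ~ f -> f
  unify c -> Int ~ h
_ _ : c -> Int
let w : Bool
w : Bool
  unify Bool ~ Bool
p : i
\p._ : i -> i
q : j
\q._ : j -> j
  unify i -> i ~ j -> j
  unify i ~ j
  unify j ~ j
  unify c -> Int ~ (j -> j) -> k
  unify c ~ j -> j
  unify Int ~ k
_ _ : Int

Answer: Int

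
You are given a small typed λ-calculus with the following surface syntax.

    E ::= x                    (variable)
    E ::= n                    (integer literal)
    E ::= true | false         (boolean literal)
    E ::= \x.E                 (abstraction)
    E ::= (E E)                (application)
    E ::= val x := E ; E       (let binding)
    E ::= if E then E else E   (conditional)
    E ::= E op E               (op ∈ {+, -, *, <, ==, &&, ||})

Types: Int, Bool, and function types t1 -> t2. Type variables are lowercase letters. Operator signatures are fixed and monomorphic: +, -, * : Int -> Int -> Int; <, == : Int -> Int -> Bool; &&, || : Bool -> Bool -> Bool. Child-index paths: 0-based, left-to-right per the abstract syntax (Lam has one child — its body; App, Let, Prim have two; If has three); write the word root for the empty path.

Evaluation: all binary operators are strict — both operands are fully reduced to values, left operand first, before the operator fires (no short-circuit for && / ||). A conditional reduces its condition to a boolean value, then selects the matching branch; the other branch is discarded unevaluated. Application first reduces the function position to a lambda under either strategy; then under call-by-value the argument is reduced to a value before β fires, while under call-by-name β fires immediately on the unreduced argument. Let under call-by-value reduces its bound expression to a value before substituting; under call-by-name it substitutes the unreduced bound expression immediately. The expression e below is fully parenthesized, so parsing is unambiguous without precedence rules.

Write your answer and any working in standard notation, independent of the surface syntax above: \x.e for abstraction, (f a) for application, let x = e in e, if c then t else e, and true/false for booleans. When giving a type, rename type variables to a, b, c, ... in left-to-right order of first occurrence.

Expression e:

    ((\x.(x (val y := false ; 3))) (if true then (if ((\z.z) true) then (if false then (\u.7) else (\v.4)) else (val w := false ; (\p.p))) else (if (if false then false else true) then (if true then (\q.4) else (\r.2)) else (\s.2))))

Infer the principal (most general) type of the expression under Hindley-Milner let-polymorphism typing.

Derivation:
x : a
let y : Bool
  unify a ~ Int -> b
_ _ : b
\x._ : (Int -> b) -> b
  unify Bool ~ Bool
z : c
\z._ : c -> c
  unify c -> c ~ Bool -> d
  unify c ~ Bool
  unify Bool ~ d
_ _ : Bool
  unify Bool ~ Bool
  unify Bool ~ Bool
\u._ : e -> Int
\v._ : f -> Int
  unify e -> Int ~ f -> Int
  unify e ~ f
  unify Int ~ Int
let w : Bool
p : g
\p._ : g -> g
  unify f -> Int ~ g -> g
  unify f ~ g
  unify Int ~ g
  unify Bool ~ Bool
  unify Bool ~ Bool
  unify Bool ~ Bool
  unify Bool ~ Bool
\q._ : h -> Int
\r._ : i -> Int
  unify h -> Int ~ i -> Int
  unify h ~ i
  unify Int ~ Int
\s._ : j -> Int
  unify i -> Int ~ j -> Int
  unify i ~ j
  unify Int ~ Int
  unify Int -> Int ~ j -> Int
  unify Int ~ j
  unify Int ~ Int
  unify (Int -> b) -> b ~ (Int -> Int) -> k
  unify Int -> b ~ Int -> Int
  unify Int ~ Int
  unify b ~ Int
  unify Int ~ k
_ _ : Int

Answer: Int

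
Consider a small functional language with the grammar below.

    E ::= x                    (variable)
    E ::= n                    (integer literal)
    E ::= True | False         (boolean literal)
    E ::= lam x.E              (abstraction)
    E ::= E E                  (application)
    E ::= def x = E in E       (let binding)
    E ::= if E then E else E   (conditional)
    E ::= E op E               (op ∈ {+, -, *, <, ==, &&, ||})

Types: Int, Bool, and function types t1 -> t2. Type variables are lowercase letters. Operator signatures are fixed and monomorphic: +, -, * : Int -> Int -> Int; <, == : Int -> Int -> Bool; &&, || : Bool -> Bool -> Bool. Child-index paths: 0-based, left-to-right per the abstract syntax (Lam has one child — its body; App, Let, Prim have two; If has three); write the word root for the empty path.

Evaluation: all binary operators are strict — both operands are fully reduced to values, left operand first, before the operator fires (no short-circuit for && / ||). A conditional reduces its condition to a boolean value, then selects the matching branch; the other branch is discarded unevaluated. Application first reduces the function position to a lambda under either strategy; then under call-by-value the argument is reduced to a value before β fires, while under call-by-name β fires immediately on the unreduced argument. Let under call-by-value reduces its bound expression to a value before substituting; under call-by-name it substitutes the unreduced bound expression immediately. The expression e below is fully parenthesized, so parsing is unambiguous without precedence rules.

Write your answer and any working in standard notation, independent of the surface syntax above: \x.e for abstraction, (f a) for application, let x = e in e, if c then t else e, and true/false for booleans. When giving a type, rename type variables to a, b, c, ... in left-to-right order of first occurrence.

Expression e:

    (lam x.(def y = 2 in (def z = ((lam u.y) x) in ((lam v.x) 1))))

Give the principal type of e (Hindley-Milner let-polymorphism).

Working:
let y : Int
y : Int
\u._ : b -> Int
x : a
  unify b -> Int ~ a -> c
  unify b ~ a
  unify Int ~ c
_ _ : Int
let z : Int
x : a
\v._ : d -> a
  unify d -> a ~ Int -> e
  unify d ~ Int
  unify a ~ e
_ _ : e
\x._ : e -> e

Answer: a -> a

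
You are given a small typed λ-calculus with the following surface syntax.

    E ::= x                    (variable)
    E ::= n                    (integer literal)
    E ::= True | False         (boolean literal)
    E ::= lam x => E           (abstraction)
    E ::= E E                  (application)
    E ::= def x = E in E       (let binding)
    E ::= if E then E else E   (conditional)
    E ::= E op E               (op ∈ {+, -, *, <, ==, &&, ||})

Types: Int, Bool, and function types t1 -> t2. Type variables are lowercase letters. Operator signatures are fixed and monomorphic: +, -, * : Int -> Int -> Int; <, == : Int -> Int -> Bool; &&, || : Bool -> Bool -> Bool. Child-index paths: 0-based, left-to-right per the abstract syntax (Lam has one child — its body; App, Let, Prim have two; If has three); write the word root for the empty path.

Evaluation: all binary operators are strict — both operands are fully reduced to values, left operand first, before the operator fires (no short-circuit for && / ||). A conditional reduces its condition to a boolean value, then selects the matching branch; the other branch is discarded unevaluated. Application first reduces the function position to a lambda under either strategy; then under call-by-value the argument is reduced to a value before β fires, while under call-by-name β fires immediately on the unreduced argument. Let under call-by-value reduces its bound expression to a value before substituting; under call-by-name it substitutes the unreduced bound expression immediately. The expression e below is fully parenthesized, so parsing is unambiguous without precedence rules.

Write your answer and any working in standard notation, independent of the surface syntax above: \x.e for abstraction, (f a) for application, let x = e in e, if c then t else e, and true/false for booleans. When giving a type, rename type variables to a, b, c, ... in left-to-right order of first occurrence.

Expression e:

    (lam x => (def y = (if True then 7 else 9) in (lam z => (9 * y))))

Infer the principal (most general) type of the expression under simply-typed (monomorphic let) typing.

Derivation:
  unify Bool ~ Bool
  unify Int ~ Int
let y : Int
  unify Int ~ Int
y : Int
  unify Int ~ Int
\z._ : b -> Int
\x._ : a -> b -> Int

Answer: a -> b -> Int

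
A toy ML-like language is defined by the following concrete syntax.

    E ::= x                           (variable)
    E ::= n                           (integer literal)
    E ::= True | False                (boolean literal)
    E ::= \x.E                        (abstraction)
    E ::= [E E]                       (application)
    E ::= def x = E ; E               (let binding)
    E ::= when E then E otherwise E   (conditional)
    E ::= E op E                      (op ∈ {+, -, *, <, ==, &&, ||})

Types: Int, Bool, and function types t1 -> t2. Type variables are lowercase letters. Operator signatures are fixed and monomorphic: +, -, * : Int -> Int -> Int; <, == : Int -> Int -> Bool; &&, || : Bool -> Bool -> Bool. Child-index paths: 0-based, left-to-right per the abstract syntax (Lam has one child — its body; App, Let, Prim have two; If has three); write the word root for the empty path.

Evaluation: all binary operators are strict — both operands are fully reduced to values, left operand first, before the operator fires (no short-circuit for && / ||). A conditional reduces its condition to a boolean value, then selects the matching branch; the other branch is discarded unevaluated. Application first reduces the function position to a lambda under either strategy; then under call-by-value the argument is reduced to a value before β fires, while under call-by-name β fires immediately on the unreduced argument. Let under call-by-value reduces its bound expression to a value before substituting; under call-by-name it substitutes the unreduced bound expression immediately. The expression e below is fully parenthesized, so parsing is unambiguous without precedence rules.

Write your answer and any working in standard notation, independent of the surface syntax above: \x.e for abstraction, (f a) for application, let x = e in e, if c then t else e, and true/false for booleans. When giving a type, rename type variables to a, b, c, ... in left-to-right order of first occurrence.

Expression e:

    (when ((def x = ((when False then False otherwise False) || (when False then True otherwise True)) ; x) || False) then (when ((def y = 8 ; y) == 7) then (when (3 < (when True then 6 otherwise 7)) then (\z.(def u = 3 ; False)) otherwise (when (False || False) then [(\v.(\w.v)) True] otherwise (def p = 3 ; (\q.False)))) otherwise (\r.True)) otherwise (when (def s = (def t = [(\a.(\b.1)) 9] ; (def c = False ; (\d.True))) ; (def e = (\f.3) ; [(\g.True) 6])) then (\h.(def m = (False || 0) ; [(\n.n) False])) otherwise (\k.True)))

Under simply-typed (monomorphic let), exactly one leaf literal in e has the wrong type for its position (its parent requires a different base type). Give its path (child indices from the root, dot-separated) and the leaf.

Derivation:
  unify Bool ~ Bool
  unify Bool ~ Bool
  unify Bool ~ Bool
  unify Bool ~ Bool
  unify Bool ~ Bool
  unify Bool ~ Bool
let x : Bool
x : Bool
  unify Bool ~ Bool
  unify Bool ~ Bool
  unify Bool ~ Bool
let y : Int
y : Int
  unify Int ~ Int
  unify Int ~ Int
  unify Bool ~ Bool
  unify Int ~ Int
  unify Bool ~ Bool
  unify Int ~ Int
  unify Int ~ Int
  unify Bool ~ Bool
let u : Int
\z._ : a -> Bool
  unify Bool ~ Bool
  unify Bool ~ Bool
  unify Bool ~ Bool
v : b
\w._ : c -> b
\v._ : b -> c -> b
  unify b -> c -> b ~ Bool -> d
  unify b ~ Bool
  unify c -> Bool ~ d
_ _ : c -> Bool
let p : Int
\q._ : e -> Bool
  unify c -> Bool ~ e -> Bool
  unify c ~ e
  unify Bool ~ Bool
  unify a -> Bool ~ e -> Bool
  unify a ~ e
  unify Bool ~ Bool
\r._ : f -> Bool
  unify e -> Bool ~ f -> Bool
  unify e ~ f
  unify Bool ~ Bool
\b._ : h -> Int
\a._ : g -> h -> Int
  unify g -> h -> Int ~ Int -> i
  unify g ~ Int
  unify h -> Int ~ i
_ _ : h -> Int
let t : h -> Int
let c : Bool
\d._ : j -> Bool
let s : j -> Bool
\f._ : k -> Int
let e : k -> Int
\g._ : l -> Bool
  unify l -> Bool ~ Int -> m
  unify l ~ Int
  unify Bool ~ m
_ _ : Bool
  unify Bool ~ Bool
  unify Bool ~ Bool
  unify Int ~ Bool
  FAIL: mismatch Int ~ Bool

Answer: 2.1.0.0.1 : 0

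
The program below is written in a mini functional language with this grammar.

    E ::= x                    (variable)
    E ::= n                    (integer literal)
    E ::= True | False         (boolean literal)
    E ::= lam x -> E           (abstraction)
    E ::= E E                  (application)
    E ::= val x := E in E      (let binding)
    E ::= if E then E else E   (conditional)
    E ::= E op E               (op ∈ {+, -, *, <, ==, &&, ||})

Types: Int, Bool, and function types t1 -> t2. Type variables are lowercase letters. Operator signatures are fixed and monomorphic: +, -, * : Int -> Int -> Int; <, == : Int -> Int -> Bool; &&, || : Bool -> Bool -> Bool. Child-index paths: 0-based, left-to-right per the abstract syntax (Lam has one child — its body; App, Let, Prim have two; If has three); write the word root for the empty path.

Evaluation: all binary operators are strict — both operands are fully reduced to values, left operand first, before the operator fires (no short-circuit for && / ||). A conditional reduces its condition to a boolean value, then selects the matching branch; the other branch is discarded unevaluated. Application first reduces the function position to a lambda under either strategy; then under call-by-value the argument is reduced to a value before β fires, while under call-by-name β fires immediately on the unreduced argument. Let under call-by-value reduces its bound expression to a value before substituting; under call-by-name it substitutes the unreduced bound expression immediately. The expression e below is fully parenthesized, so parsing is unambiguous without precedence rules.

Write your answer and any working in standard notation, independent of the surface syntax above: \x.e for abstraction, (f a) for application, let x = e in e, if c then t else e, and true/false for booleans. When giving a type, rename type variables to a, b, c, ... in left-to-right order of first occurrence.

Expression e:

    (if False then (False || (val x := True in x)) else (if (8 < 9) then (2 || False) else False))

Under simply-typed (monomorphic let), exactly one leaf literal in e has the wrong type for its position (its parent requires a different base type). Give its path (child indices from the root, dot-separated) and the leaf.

Derivation:
  unify Bool ~ Bool
  unify Bool ~ Bool
let x : Bool
x : Bool
  unify Bool ~ Bool
  unify Int ~ Int
  unify Int ~ Int
  unify Bool ~ Bool
  unify Int ~ Bool
  FAIL: mismatch Int ~ Bool

Answer: 2.1.0 : 2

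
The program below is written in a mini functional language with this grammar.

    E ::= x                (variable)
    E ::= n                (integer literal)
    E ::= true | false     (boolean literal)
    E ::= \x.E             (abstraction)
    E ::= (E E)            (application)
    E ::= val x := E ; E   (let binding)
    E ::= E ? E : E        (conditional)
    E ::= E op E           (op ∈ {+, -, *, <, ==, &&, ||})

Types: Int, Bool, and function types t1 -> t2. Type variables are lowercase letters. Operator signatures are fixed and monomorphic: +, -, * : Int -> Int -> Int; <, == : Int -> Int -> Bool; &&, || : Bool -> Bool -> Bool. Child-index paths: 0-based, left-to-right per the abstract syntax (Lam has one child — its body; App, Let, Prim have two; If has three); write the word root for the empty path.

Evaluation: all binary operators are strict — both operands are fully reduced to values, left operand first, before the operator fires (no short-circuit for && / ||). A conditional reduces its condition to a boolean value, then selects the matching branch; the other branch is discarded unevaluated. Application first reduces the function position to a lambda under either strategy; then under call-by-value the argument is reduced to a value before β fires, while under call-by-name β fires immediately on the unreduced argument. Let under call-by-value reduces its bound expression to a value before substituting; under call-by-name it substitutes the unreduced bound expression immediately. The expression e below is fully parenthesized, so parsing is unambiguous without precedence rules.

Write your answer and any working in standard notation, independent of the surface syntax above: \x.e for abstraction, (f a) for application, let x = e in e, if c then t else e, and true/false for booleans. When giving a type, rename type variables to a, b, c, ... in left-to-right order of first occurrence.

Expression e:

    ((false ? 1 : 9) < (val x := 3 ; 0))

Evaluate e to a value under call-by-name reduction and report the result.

Trace:
step 0: ((if false then 1 else 9) < (let x = 3 in 0))
step 1: [if@0] (9 < (let x = 3 in 0))
step 2: [let@1] (9 < 0)
step 3: [delta@root] false

Answer: false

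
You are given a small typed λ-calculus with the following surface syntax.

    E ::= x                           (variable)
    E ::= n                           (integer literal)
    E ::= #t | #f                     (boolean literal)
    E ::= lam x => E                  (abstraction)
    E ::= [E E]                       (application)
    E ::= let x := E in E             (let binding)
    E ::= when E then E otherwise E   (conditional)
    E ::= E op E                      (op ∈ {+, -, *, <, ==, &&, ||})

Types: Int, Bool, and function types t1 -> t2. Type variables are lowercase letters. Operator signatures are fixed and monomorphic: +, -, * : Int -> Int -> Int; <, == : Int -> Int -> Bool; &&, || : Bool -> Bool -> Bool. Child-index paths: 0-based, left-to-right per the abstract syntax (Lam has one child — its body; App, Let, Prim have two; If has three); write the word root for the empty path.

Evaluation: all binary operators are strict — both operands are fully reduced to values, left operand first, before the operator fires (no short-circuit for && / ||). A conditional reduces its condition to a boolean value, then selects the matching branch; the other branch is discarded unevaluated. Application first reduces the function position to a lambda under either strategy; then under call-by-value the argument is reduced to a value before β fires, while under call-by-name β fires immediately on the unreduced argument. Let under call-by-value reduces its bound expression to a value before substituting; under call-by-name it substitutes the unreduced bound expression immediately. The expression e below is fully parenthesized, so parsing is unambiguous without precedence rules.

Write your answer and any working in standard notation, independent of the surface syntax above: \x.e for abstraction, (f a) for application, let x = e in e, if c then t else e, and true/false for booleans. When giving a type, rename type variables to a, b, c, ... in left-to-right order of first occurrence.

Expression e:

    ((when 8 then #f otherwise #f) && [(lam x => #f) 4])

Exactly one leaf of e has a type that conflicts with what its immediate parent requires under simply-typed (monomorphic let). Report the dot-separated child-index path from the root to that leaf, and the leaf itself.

Answer: 0.0 : 8

Working:
  unify Int ~ Bool
  FAIL: mismatch Int ~ Bool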